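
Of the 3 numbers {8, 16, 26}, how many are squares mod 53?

1

(8/53) = -1 → non-residue.
(16/53) = +1 → QR.
(26/53) = -1 → non-residue.
Total quadratic residues among the 3: 1.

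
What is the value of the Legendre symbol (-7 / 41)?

Euler's criterion: (-7/41) ≡ 34^20 (mod 41).
34^2 ≡ 8 (mod 41)
34^4 ≡ 23 (mod 41)
34^8 ≡ 37 (mod 41)
34^16 ≡ 16 (mod 41)
34^20 = 34^(16+4) ≡ 40 (mod 41).
Result is 40 ≡ −1, so (-7/41) = −1.

-1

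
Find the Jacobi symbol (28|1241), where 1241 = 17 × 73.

1

Pull out 2^2: since 1241 ≡ 1 (mod 8), (2/1241) = +1, so (2/1241)^2 = +1.
Reciprocity: 7 ≡ 3 and 1241 ≡ 1 (mod 4), so (7/1241) = +(1241/7).
Reduce top mod 7: now compute (2/7).
Pull out 2: since 7 ≡ 7 (mod 8), (2/7) = +1.
Reached (1/7) = 1. Collecting the sign flips along the way, the symbol is +1.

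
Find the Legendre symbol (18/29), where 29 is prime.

Euler's criterion: (18/29) ≡ 18^14 (mod 29).
18^2 ≡ 5 (mod 29)
18^4 ≡ 25 (mod 29)
18^8 ≡ 16 (mod 29)
18^14 = 18^(8+4+2) ≡ 28 (mod 29).
Result is 28 ≡ −1, so (18/29) = −1.

-1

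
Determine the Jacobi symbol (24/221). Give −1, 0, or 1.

1

Pull out 2^3: since 221 ≡ 5 (mod 8), (2/221) = -1, so (2/221)^3 = -1.
Reciprocity: 3 ≡ 3 and 221 ≡ 1 (mod 4), so (3/221) = +(221/3).
Reduce top mod 3: now compute (2/3).
Pull out 2: since 3 ≡ 3 (mod 8), (2/3) = -1.
Reached (1/3) = 1. Collecting the sign flips along the way, the symbol is +1.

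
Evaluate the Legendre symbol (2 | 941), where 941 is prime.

-1

Euler's criterion: (2/941) ≡ 2^470 (mod 941).
2^2 ≡ 4 (mod 941)
2^4 ≡ 16 (mod 941)
2^8 ≡ 256 (mod 941)
2^16 ≡ 607 (mod 941)
2^32 ≡ 518 (mod 941)
2^64 ≡ 139 (mod 941)
2^128 ≡ 501 (mod 941)
2^256 ≡ 695 (mod 941)
2^470 = 2^(256+128+64+16+4+2) ≡ 940 (mod 941).
Result is 940 ≡ −1, so (2/941) = −1.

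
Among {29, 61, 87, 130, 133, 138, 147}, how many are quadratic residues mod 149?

4

(29/149) = +1 → QR.
(61/149) = +1 → QR.
(87/149) = -1 → non-residue.
(130/149) = +1 → QR.
(133/149) = +1 → QR.
(138/149) = -1 → non-residue.
(147/149) = -1 → non-residue.
Total quadratic residues among the 7: 4.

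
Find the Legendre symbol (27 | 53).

Reciprocity: 27 ≡ 3 and 53 ≡ 1 (mod 4), so (27/53) = +(53/27).
Reduce top mod 27: now compute (26/27).
Pull out 2: since 27 ≡ 3 (mod 8), (2/27) = -1.
Reciprocity: 13 ≡ 1 and 27 ≡ 3 (mod 4), so (13/27) = +(27/13).
Reduce top mod 13: now compute (1/13).
Reached (1/13) = 1. Collecting the sign flips along the way, the symbol is -1.

-1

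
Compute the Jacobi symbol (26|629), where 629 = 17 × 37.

1

Pull out 2: since 629 ≡ 5 (mod 8), (2/629) = -1.
Reciprocity: 13 ≡ 1 and 629 ≡ 1 (mod 4), so (13/629) = +(629/13).
Reduce top mod 13: now compute (5/13).
Reciprocity: 5 ≡ 1 and 13 ≡ 1 (mod 4), so (5/13) = +(13/5).
Reduce top mod 5: now compute (3/5).
Reciprocity: 3 ≡ 3 and 5 ≡ 1 (mod 4), so (3/5) = +(5/3).
Reduce top mod 3: now compute (2/3).
Pull out 2: since 3 ≡ 3 (mod 8), (2/3) = -1.
Reached (1/3) = 1. Collecting the sign flips along the way, the symbol is +1.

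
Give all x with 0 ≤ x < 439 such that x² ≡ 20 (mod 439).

161, 278

Since 439 ≡ 3 (mod 4), a square root of 20 is 20^((439+1)/4) = 20^110 mod 439.
Repeated squaring: 20^2≡400, 20^4≡204, 20^8≡350, 20^16≡19, 20^32≡361, 20^64≡377 (mod 439).
20^110 = 20^(64+32+8+4+2) ≡ 278 (mod 439).
Check: 278² = 77284 ≡ 20 (mod 439). The two roots are 161 and 278.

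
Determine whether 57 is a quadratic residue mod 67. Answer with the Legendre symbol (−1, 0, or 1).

-1

Euler's criterion: (57/67) ≡ 57^33 (mod 67).
57^2 ≡ 33 (mod 67)
57^4 ≡ 17 (mod 67)
57^8 ≡ 21 (mod 67)
57^16 ≡ 39 (mod 67)
57^32 ≡ 47 (mod 67)
57^33 = 57^(32+1) ≡ 66 (mod 67).
Result is 66 ≡ −1, so (57/67) = −1.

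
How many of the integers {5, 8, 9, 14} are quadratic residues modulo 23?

2

(5/23) = -1 → non-residue.
(8/23) = +1 → QR.
(9/23) = +1 → QR.
(14/23) = -1 → non-residue.
Total quadratic residues among the 4: 2.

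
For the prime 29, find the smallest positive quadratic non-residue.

2

(2/29) = −1, so 2 is the smallest positive non-residue mod 29.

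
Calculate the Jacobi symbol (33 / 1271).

Reciprocity: 33 ≡ 1 and 1271 ≡ 3 (mod 4), so (33/1271) = +(1271/33).
Reduce top mod 33: now compute (17/33).
Reciprocity: 17 ≡ 1 and 33 ≡ 1 (mod 4), so (17/33) = +(33/17).
Reduce top mod 17: now compute (16/17).
Pull out 2^4: since 17 ≡ 1 (mod 8), (2/17) = +1, so (2/17)^4 = +1.
Reached (1/17) = 1. Collecting the sign flips along the way, the symbol is +1.

1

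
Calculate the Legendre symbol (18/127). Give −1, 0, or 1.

1

Euler's criterion: (18/127) ≡ 18^63 (mod 127).
18^2 ≡ 70 (mod 127)
18^4 ≡ 74 (mod 127)
18^8 ≡ 15 (mod 127)
18^16 ≡ 98 (mod 127)
18^32 ≡ 79 (mod 127)
18^63 = 18^(32+16+8+4+2+1) ≡ 1 (mod 127).
Result is 1, so (18/127) = 1.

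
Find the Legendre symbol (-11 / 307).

-1

Euler's criterion: (-11/307) ≡ 296^153 (mod 307).
296^2 ≡ 121 (mod 307)
296^4 ≡ 212 (mod 307)
296^8 ≡ 122 (mod 307)
296^16 ≡ 148 (mod 307)
296^32 ≡ 107 (mod 307)
296^64 ≡ 90 (mod 307)
296^128 ≡ 118 (mod 307)
296^153 = 296^(128+16+8+1) ≡ 306 (mod 307).
Result is 306 ≡ −1, so (-11/307) = −1.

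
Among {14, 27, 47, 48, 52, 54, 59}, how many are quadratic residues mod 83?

3

(14/83) = -1 → non-residue.
(27/83) = +1 → QR.
(47/83) = -1 → non-residue.
(48/83) = +1 → QR.
(52/83) = -1 → non-residue.
(54/83) = -1 → non-residue.
(59/83) = +1 → QR.
Total quadratic residues among the 7: 3.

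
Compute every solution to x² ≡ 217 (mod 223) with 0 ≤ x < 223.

70, 153

Since 223 ≡ 3 (mod 4), a square root of 217 is 217^((223+1)/4) = 217^56 mod 223.
Repeated squaring: 217^2≡36, 217^4≡181, 217^8≡203, 217^16≡177, 217^32≡109 (mod 223).
217^56 = 217^(32+16+8) ≡ 153 (mod 223).
Check: 153² = 23409 ≡ 217 (mod 223). The two roots are 70 and 153.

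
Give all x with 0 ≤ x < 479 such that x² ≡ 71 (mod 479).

103, 376

Since 479 ≡ 3 (mod 4), a square root of 71 is 71^((479+1)/4) = 71^120 mod 479.
Repeated squaring: 71^2≡251, 71^4≡252, 71^8≡276, 71^16≡15, 71^32≡225, 71^64≡330 (mod 479).
71^120 = 71^(64+32+16+8) ≡ 103 (mod 479).
Check: 103² = 10609 ≡ 71 (mod 479). The two roots are 103 and 376.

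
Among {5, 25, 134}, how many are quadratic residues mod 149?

(5/149) = +1 → QR.
(25/149) = +1 → QR.
(134/149) = -1 → non-residue.
Total quadratic residues among the 3: 2.

2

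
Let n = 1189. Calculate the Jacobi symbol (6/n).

-1

Pull out 2: since 1189 ≡ 5 (mod 8), (2/1189) = -1.
Reciprocity: 3 ≡ 3 and 1189 ≡ 1 (mod 4), so (3/1189) = +(1189/3).
Reduce top mod 3: now compute (1/3).
Reached (1/3) = 1. Collecting the sign flips along the way, the symbol is -1.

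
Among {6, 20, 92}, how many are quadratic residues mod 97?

1

(6/97) = +1 → QR.
(20/97) = -1 → non-residue.
(92/97) = -1 → non-residue.
Total quadratic residues among the 3: 1.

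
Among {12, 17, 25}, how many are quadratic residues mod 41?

1

(12/41) = -1 → non-residue.
(17/41) = -1 → non-residue.
(25/41) = +1 → QR.
Total quadratic residues among the 3: 1.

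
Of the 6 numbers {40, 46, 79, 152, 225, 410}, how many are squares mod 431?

5

(40/431) = +1 → QR.
(46/431) = +1 → QR.
(79/431) = -1 → non-residue.
(152/431) = +1 → QR.
(225/431) = +1 → QR.
(410/431) = +1 → QR.
Total quadratic residues among the 6: 5.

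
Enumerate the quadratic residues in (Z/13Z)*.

Square k = 1,…,6 (k and 13−k give the same square):
1²=1, 2²=4, 3²=9, 4²≡3, 5²≡12, 6²≡10 (mod 13).
So the quadratic residues mod 13 are {1, 3, 4, 9, 10, 12}.

1,3,4,9,10,12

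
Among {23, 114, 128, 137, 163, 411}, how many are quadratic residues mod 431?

(23/431) = +1 → QR.
(114/431) = +1 → QR.
(128/431) = +1 → QR.
(137/431) = -1 → non-residue.
(163/431) = +1 → QR.
(411/431) = -1 → non-residue.
Total quadratic residues among the 6: 4.

4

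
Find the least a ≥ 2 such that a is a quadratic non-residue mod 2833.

5

(2/2833) = +1, so 2 is a residue.
(3/2833) = +1, so 3 is a residue.
(4/2833) = +1, so 4 is a residue.
(5/2833) = −1, so 5 is the smallest positive non-residue mod 2833.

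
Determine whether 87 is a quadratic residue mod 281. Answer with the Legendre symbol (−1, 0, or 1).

Reciprocity: 87 ≡ 3 and 281 ≡ 1 (mod 4), so (87/281) = +(281/87).
Reduce top mod 87: now compute (20/87).
Pull out 2^2: since 87 ≡ 7 (mod 8), (2/87) = +1, so (2/87)^2 = +1.
Reciprocity: 5 ≡ 1 and 87 ≡ 3 (mod 4), so (5/87) = +(87/5).
Reduce top mod 5: now compute (2/5).
Pull out 2: since 5 ≡ 5 (mod 8), (2/5) = -1.
Reached (1/5) = 1. Collecting the sign flips along the way, the symbol is -1.

-1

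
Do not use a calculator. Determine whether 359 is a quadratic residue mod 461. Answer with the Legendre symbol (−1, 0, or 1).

1

Reciprocity: 359 ≡ 3 and 461 ≡ 1 (mod 4), so (359/461) = +(461/359).
Reduce top mod 359: now compute (102/359).
Pull out 2: since 359 ≡ 7 (mod 8), (2/359) = +1.
Reciprocity: 51 ≡ 3 and 359 ≡ 3 (mod 4), so (51/359) = −(359/51).
Reduce top mod 51: now compute (2/51).
Pull out 2: since 51 ≡ 3 (mod 8), (2/51) = -1.
Reached (1/51) = 1. Collecting the sign flips along the way, the symbol is +1.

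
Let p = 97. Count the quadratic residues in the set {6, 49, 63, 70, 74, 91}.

(6/97) = +1 → QR.
(49/97) = +1 → QR.
(63/97) = -1 → non-residue.
(70/97) = +1 → QR.
(74/97) = -1 → non-residue.
(91/97) = +1 → QR.
Total quadratic residues among the 6: 4.

4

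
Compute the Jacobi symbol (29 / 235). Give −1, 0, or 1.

-1

Reciprocity: 29 ≡ 1 and 235 ≡ 3 (mod 4), so (29/235) = +(235/29).
Reduce top mod 29: now compute (3/29).
Reciprocity: 3 ≡ 3 and 29 ≡ 1 (mod 4), so (3/29) = +(29/3).
Reduce top mod 3: now compute (2/3).
Pull out 2: since 3 ≡ 3 (mod 8), (2/3) = -1.
Reached (1/3) = 1. Collecting the sign flips along the way, the symbol is -1.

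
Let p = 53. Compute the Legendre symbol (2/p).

-1

Pull out 2: since 53 ≡ 5 (mod 8), (2/53) = -1.
Reached (1/53) = 1. Collecting the sign flips along the way, the symbol is -1.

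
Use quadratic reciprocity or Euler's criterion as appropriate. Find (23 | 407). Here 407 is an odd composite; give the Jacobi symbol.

-1

Reciprocity: 23 ≡ 3 and 407 ≡ 3 (mod 4), so (23/407) = −(407/23).
Reduce top mod 23: now compute (16/23).
Pull out 2^4: since 23 ≡ 7 (mod 8), (2/23) = +1, so (2/23)^4 = +1.
Reached (1/23) = 1. Collecting the sign flips along the way, the symbol is -1.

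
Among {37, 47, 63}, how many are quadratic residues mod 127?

2

(37/127) = +1 → QR.
(47/127) = +1 → QR.
(63/127) = -1 → non-residue.
Total quadratic residues among the 3: 2.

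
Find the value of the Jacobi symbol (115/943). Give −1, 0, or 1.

0

Reciprocity: 115 ≡ 3 and 943 ≡ 3 (mod 4), so (115/943) = −(943/115).
Reduce top mod 115: now compute (23/115).
Reciprocity: 23 ≡ 3 and 115 ≡ 3 (mod 4), so (23/115) = −(115/23).
Reduce top mod 23: now compute (0/23).
Top reduces to 0: gcd > 1, so the symbol is 0.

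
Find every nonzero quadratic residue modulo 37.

Square k = 1,…,18 (k and 37−k give the same square):
1²=1, 2²=4, 3²=9, 4²=16, 5²=25, 6²=36, 7²≡12, 8²≡27, 9²≡7, 10²≡26, 11²≡10, 12²≡33, 13²≡21, 14²≡11, 15²≡3, 16²≡34, 17²≡30, 18²≡28 (mod 37).
So the quadratic residues mod 37 are {1, 3, 4, 7, 9, 10, 11, 12, 16, 21, 25, 26, 27, 28, 30, 33, 34, 36}.

1, 3, 4, 7, 9, 10, 11, 12, 16, 21, 25, 26, 27, 28, 30, 33, 34, 36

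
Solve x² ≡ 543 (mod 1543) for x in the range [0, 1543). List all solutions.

99, 1444

Since 1543 ≡ 3 (mod 4), a square root of 543 is 543^((1543+1)/4) = 543^386 mod 1543.
Repeated squaring: 543^2≡136, 543^4≡1523, 543^8≡400, 543^16≡1071, 543^32≡592, 543^64≡203, 543^128≡1091, 543^256≡628 (mod 1543).
543^386 = 543^(256+128+2) ≡ 1444 (mod 1543).
Check: 1444² = 2085136 ≡ 543 (mod 1543). The two roots are 99 and 1444.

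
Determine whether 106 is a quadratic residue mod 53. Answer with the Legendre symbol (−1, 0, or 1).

First reduce: 106 ≡ 0 (mod 53).
Top reduces to 0: gcd > 1, so the symbol is 0.

0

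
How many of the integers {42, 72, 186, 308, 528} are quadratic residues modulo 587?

(42/587) = -1 → non-residue.
(72/587) = -1 → non-residue.
(186/587) = -1 → non-residue.
(308/587) = -1 → non-residue.
(528/587) = -1 → non-residue.
Total quadratic residues among the 5: 0.

0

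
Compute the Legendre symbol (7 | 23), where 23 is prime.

-1

Reciprocity: 7 ≡ 3 and 23 ≡ 3 (mod 4), so (7/23) = −(23/7).
Reduce top mod 7: now compute (2/7).
Pull out 2: since 7 ≡ 7 (mod 8), (2/7) = +1.
Reached (1/7) = 1. Collecting the sign flips along the way, the symbol is -1.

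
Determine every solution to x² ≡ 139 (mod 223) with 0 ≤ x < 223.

Since 223 ≡ 3 (mod 4), a square root of 139 is 139^((223+1)/4) = 139^56 mod 223.
Repeated squaring: 139^2≡143, 139^4≡156, 139^8≡29, 139^16≡172, 139^32≡148 (mod 223).
139^56 = 139^(32+16+8) ≡ 94 (mod 223).
Check: 94² = 8836 ≡ 139 (mod 223). The two roots are 94 and 129.

94, 129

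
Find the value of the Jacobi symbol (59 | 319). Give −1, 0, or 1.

1

Reciprocity: 59 ≡ 3 and 319 ≡ 3 (mod 4), so (59/319) = −(319/59).
Reduce top mod 59: now compute (24/59).
Pull out 2^3: since 59 ≡ 3 (mod 8), (2/59) = -1, so (2/59)^3 = -1.
Reciprocity: 3 ≡ 3 and 59 ≡ 3 (mod 4), so (3/59) = −(59/3).
Reduce top mod 3: now compute (2/3).
Pull out 2: since 3 ≡ 3 (mod 8), (2/3) = -1.
Reached (1/3) = 1. Collecting the sign flips along the way, the symbol is +1.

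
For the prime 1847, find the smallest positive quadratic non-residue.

5

(2/1847) = +1, so 2 is a residue.
(3/1847) = +1, so 3 is a residue.
(4/1847) = +1, so 4 is a residue.
(5/1847) = −1, so 5 is the smallest positive non-residue mod 1847.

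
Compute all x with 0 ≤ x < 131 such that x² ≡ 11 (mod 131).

Since 131 ≡ 3 (mod 4), a square root of 11 is 11^((131+1)/4) = 11^33 mod 131.
Repeated squaring: 11^2≡121, 11^4≡100, 11^8≡44, 11^16≡102, 11^32≡55 (mod 131).
11^33 = 11^(32+1) ≡ 81 (mod 131).
Check: 81² = 6561 ≡ 11 (mod 131). The two roots are 50 and 81.

50, 81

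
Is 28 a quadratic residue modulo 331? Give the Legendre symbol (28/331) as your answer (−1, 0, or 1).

Euler's criterion: (28/331) ≡ 28^165 (mod 331).
28^2 ≡ 122 (mod 331)
28^4 ≡ 320 (mod 331)
28^8 ≡ 121 (mod 331)
28^16 ≡ 77 (mod 331)
28^32 ≡ 302 (mod 331)
28^64 ≡ 179 (mod 331)
28^128 ≡ 265 (mod 331)
28^165 = 28^(128+32+4+1) ≡ 330 (mod 331).
Result is 330 ≡ −1, so (28/331) = −1.

-1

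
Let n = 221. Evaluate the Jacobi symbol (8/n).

-1

Pull out 2^3: since 221 ≡ 5 (mod 8), (2/221) = -1, so (2/221)^3 = -1.
Reached (1/221) = 1. Collecting the sign flips along the way, the symbol is -1.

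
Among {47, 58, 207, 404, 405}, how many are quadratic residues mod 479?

(47/479) = -1 → non-residue.
(58/479) = -1 → non-residue.
(207/479) = +1 → QR.
(404/479) = -1 → non-residue.
(405/479) = +1 → QR.
Total quadratic residues among the 5: 2.

2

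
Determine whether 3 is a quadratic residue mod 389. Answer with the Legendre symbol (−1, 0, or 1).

-1

Reciprocity: 3 ≡ 3 and 389 ≡ 1 (mod 4), so (3/389) = +(389/3).
Reduce top mod 3: now compute (2/3).
Pull out 2: since 3 ≡ 3 (mod 8), (2/3) = -1.
Reached (1/3) = 1. Collecting the sign flips along the way, the symbol is -1.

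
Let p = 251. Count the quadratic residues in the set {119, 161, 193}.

2

(119/251) = +1 → QR.
(161/251) = +1 → QR.
(193/251) = -1 → non-residue.
Total quadratic residues among the 3: 2.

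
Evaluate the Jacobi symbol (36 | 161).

1

Pull out 2^2: since 161 ≡ 1 (mod 8), (2/161) = +1, so (2/161)^2 = +1.
Reciprocity: 9 ≡ 1 and 161 ≡ 1 (mod 4), so (9/161) = +(161/9).
Reduce top mod 9: now compute (8/9).
Pull out 2^3: since 9 ≡ 1 (mod 8), (2/9) = +1, so (2/9)^3 = +1.
Reached (1/9) = 1. Collecting the sign flips along the way, the symbol is +1.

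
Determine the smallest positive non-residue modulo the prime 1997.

2

(2/1997) = −1, so 2 is the smallest positive non-residue mod 1997.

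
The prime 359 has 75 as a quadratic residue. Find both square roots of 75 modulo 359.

Since 359 ≡ 3 (mod 4), a square root of 75 is 75^((359+1)/4) = 75^90 mod 359.
Repeated squaring: 75^2≡240, 75^4≡160, 75^8≡111, 75^16≡115, 75^32≡301, 75^64≡133 (mod 359).
75^90 = 75^(64+16+8+2) ≡ 262 (mod 359).
Check: 262² = 68644 ≡ 75 (mod 359). The two roots are 97 and 262.

97, 262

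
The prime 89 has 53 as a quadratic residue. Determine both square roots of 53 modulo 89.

89 ≡ 1 (mod 4), so we find a root by search.
Trying successive values, 26² = 676 ≡ 53 (mod 89). The other root is 89 − 26 = 63.

26, 63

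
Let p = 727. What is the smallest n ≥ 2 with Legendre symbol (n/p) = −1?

(2/727) = +1, so 2 is a residue.
(3/727) = −1, so 3 is the smallest positive non-residue mod 727.

3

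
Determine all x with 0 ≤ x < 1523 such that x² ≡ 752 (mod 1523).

499, 1024

Since 1523 ≡ 3 (mod 4), a square root of 752 is 752^((1523+1)/4) = 752^381 mod 1523.
Repeated squaring: 752^2≡471, 752^4≡1006, 752^8≡764, 752^16≡387, 752^32≡515, 752^64≡223, 752^128≡993, 752^256≡668 (mod 1523).
752^381 = 752^(256+64+32+16+8+4+1) ≡ 1024 (mod 1523).
Check: 1024² = 1048576 ≡ 752 (mod 1523). The two roots are 499 and 1024.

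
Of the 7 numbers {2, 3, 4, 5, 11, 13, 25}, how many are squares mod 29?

(2/29) = -1 → non-residue.
(3/29) = -1 → non-residue.
(4/29) = +1 → QR.
(5/29) = +1 → QR.
(11/29) = -1 → non-residue.
(13/29) = +1 → QR.
(25/29) = +1 → QR.
Total quadratic residues among the 7: 4.

4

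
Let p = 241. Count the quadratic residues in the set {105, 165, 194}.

(105/241) = -1 → non-residue.
(165/241) = -1 → non-residue.
(194/241) = +1 → QR.
Total quadratic residues among the 3: 1.

1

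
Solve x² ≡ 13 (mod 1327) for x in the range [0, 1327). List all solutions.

455, 872

Since 1327 ≡ 3 (mod 4), a square root of 13 is 13^((1327+1)/4) = 13^332 mod 1327.
Repeated squaring: 13^2≡169, 13^4≡694, 13^8≡1262, 13^16≡244, 13^32≡1148, 13^64≡193, 13^128≡93, 13^256≡687 (mod 1327).
13^332 = 13^(256+64+8+4) ≡ 455 (mod 1327).
Check: 455² = 207025 ≡ 13 (mod 1327). The two roots are 455 and 872.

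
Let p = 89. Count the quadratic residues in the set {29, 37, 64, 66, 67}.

2

(29/89) = -1 → non-residue.
(37/89) = -1 → non-residue.
(64/89) = +1 → QR.
(66/89) = -1 → non-residue.
(67/89) = +1 → QR.
Total quadratic residues among the 5: 2.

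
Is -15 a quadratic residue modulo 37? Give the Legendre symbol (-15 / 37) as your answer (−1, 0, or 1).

Euler's criterion: (-15/37) ≡ 22^18 (mod 37).
22^2 ≡ 3 (mod 37)
22^4 ≡ 9 (mod 37)
22^8 ≡ 7 (mod 37)
22^16 ≡ 12 (mod 37)
22^18 = 22^(16+2) ≡ 36 (mod 37).
Result is 36 ≡ −1, so (-15/37) = −1.

-1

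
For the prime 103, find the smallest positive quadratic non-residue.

(2/103) = +1, so 2 is a residue.
(3/103) = −1, so 3 is the smallest positive non-residue mod 103.

3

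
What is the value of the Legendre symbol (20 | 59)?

Euler's criterion: (20/59) ≡ 20^29 (mod 59).
20^2 ≡ 46 (mod 59)
20^4 ≡ 51 (mod 59)
20^8 ≡ 5 (mod 59)
20^16 ≡ 25 (mod 59)
20^29 = 20^(16+8+4+1) ≡ 1 (mod 59).
Result is 1, so (20/59) = 1.

1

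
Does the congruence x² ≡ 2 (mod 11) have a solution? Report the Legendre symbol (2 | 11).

Pull out 2: since 11 ≡ 3 (mod 8), (2/11) = -1.
Reached (1/11) = 1. Collecting the sign flips along the way, the symbol is -1.

-1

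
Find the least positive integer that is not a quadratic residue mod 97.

(2/97) = +1, so 2 is a residue.
(3/97) = +1, so 3 is a residue.
(4/97) = +1, so 4 is a residue.
(5/97) = −1, so 5 is the smallest positive non-residue mod 97.

5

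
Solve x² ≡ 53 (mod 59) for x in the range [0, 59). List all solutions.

Since 59 ≡ 3 (mod 4), a square root of 53 is 53^((59+1)/4) = 53^15 mod 59.
Repeated squaring: 53^2≡36, 53^4≡57, 53^8≡4 (mod 59).
53^15 = 53^(8+4+2+1) ≡ 17 (mod 59).
Check: 17² = 289 ≡ 53 (mod 59). The two roots are 17 and 42.

17, 42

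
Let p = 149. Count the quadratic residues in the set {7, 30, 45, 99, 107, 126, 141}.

(7/149) = +1 → QR.
(30/149) = +1 → QR.
(45/149) = +1 → QR.
(99/149) = -1 → non-residue.
(107/149) = +1 → QR.
(126/149) = -1 → non-residue.
(141/149) = -1 → non-residue.
Total quadratic residues among the 7: 4.

4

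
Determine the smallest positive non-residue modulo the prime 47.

(2/47) = +1, so 2 is a residue.
(3/47) = +1, so 3 is a residue.
(4/47) = +1, so 4 is a residue.
(5/47) = −1, so 5 is the smallest positive non-residue mod 47.

5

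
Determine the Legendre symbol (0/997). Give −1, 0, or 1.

Top reduces to 0: gcd > 1, so the symbol is 0.

0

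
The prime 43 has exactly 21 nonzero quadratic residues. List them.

Square k = 1,…,21 (k and 43−k give the same square):
1²=1, 2²=4, 3²=9, 4²=16, 5²=25, 6²=36, 7²≡6, 8²≡21, 9²≡38, 10²≡14, 11²≡35, 12²≡15, 13²≡40, 14²≡24, 15²≡10, 16²≡41, 17²≡31, 18²≡23, 19²≡17, 20²≡13, 21²≡11 (mod 43).
So the quadratic residues mod 43 are {1, 4, 6, 9, 10, 11, 13, 14, 15, 16, 17, 21, 23, 24, 25, 31, 35, 36, 38, 40, 41}.

1,4,6,9,10,11,13,14,15,16,17,21,23,24,25,31,35,36,38,40,41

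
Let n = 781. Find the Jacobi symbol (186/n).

Pull out 2: since 781 ≡ 5 (mod 8), (2/781) = -1.
Reciprocity: 93 ≡ 1 and 781 ≡ 1 (mod 4), so (93/781) = +(781/93).
Reduce top mod 93: now compute (37/93).
Reciprocity: 37 ≡ 1 and 93 ≡ 1 (mod 4), so (37/93) = +(93/37).
Reduce top mod 37: now compute (19/37).
Reciprocity: 19 ≡ 3 and 37 ≡ 1 (mod 4), so (19/37) = +(37/19).
Reduce top mod 19: now compute (18/19).
Pull out 2: since 19 ≡ 3 (mod 8), (2/19) = -1.
Reciprocity: 9 ≡ 1 and 19 ≡ 3 (mod 4), so (9/19) = +(19/9).
Reduce top mod 9: now compute (1/9).
Reached (1/9) = 1. Collecting the sign flips along the way, the symbol is +1.

1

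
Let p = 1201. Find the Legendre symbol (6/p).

Pull out 2: since 1201 ≡ 1 (mod 8), (2/1201) = +1.
Reciprocity: 3 ≡ 3 and 1201 ≡ 1 (mod 4), so (3/1201) = +(1201/3).
Reduce top mod 3: now compute (1/3).
Reached (1/3) = 1. Collecting the sign flips along the way, the symbol is +1.

1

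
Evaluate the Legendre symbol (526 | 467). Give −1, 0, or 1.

Euler's criterion: (526/467) ≡ 59^233 (mod 467).
59^2 ≡ 212 (mod 467)
59^4 ≡ 112 (mod 467)
59^8 ≡ 402 (mod 467)
59^16 ≡ 22 (mod 467)
59^32 ≡ 17 (mod 467)
59^64 ≡ 289 (mod 467)
59^128 ≡ 395 (mod 467)
59^233 = 59^(128+64+32+8+1) ≡ 1 (mod 467).
Result is 1, so (526/467) = 1.

1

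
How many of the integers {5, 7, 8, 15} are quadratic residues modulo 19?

(5/19) = +1 → QR.
(7/19) = +1 → QR.
(8/19) = -1 → non-residue.
(15/19) = -1 → non-residue.
Total quadratic residues among the 4: 2.

2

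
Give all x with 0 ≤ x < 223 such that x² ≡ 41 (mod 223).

34, 189

Since 223 ≡ 3 (mod 4), a square root of 41 is 41^((223+1)/4) = 41^56 mod 223.
Repeated squaring: 41^2≡120, 41^4≡128, 41^8≡105, 41^16≡98, 41^32≡15 (mod 223).
41^56 = 41^(32+16+8) ≡ 34 (mod 223).
Check: 34² = 1156 ≡ 41 (mod 223). The two roots are 34 and 189.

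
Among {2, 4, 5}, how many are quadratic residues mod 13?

1

(2/13) = -1 → non-residue.
(4/13) = +1 → QR.
(5/13) = -1 → non-residue.
Total quadratic residues among the 3: 1.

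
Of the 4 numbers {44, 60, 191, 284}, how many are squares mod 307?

4

(44/307) = +1 → QR.
(60/307) = +1 → QR.
(191/307) = +1 → QR.
(284/307) = +1 → QR.
Total quadratic residues among the 4: 4.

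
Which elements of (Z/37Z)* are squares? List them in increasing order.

Square k = 1,…,18 (k and 37−k give the same square):
1²=1, 2²=4, 3²=9, 4²=16, 5²=25, 6²=36, 7²≡12, 8²≡27, 9²≡7, 10²≡26, 11²≡10, 12²≡33, 13²≡21, 14²≡11, 15²≡3, 16²≡34, 17²≡30, 18²≡28 (mod 37).
So the quadratic residues mod 37 are {1, 3, 4, 7, 9, 10, 11, 12, 16, 21, 25, 26, 27, 28, 30, 33, 34, 36}.

1,3,4,7,9,10,11,12,16,21,25,26,27,28,30,33,34,36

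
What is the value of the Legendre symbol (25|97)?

1

Reciprocity: 25 ≡ 1 and 97 ≡ 1 (mod 4), so (25/97) = +(97/25).
Reduce top mod 25: now compute (22/25).
Pull out 2: since 25 ≡ 1 (mod 8), (2/25) = +1.
Reciprocity: 11 ≡ 3 and 25 ≡ 1 (mod 4), so (11/25) = +(25/11).
Reduce top mod 11: now compute (3/11).
Reciprocity: 3 ≡ 3 and 11 ≡ 3 (mod 4), so (3/11) = −(11/3).
Reduce top mod 3: now compute (2/3).
Pull out 2: since 3 ≡ 3 (mod 8), (2/3) = -1.
Reached (1/3) = 1. Collecting the sign flips along the way, the symbol is +1.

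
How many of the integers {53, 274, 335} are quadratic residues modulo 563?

(53/563) = -1 → non-residue.
(274/563) = -1 → non-residue.
(335/563) = -1 → non-residue.
Total quadratic residues among the 3: 0.

0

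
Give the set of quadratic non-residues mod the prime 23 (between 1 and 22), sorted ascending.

Square k = 1,…,11 (k and 23−k give the same square):
1²=1, 2²=4, 3²=9, 4²=16, 5²≡2, 6²≡13, 7²≡3, 8²≡18, 9²≡12, 10²≡8, 11²≡6 (mod 23).
The residues are {1, 2, 3, 4, 6, 8, 9, 12, 13, 16, 18}; the non-residues are the remaining 11 nonzero classes.

5,7,10,11,14,15,17,19,20,21,22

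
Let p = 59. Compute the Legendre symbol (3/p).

Reciprocity: 3 ≡ 3 and 59 ≡ 3 (mod 4), so (3/59) = −(59/3).
Reduce top mod 3: now compute (2/3).
Pull out 2: since 3 ≡ 3 (mod 8), (2/3) = -1.
Reached (1/3) = 1. Collecting the sign flips along the way, the symbol is +1.

1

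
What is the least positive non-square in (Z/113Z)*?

3

(2/113) = +1, so 2 is a residue.
(3/113) = −1, so 3 is the smallest positive non-residue mod 113.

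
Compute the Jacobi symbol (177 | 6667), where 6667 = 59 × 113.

Reciprocity: 177 ≡ 1 and 6667 ≡ 3 (mod 4), so (177/6667) = +(6667/177).
Reduce top mod 177: now compute (118/177).
Pull out 2: since 177 ≡ 1 (mod 8), (2/177) = +1.
Reciprocity: 59 ≡ 3 and 177 ≡ 1 (mod 4), so (59/177) = +(177/59).
Reduce top mod 59: now compute (0/59).
Top reduces to 0: gcd > 1, so the symbol is 0.

0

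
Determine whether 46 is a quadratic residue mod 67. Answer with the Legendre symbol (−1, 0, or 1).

Pull out 2: since 67 ≡ 3 (mod 8), (2/67) = -1.
Reciprocity: 23 ≡ 3 and 67 ≡ 3 (mod 4), so (23/67) = −(67/23).
Reduce top mod 23: now compute (21/23).
Reciprocity: 21 ≡ 1 and 23 ≡ 3 (mod 4), so (21/23) = +(23/21).
Reduce top mod 21: now compute (2/21).
Pull out 2: since 21 ≡ 5 (mod 8), (2/21) = -1.
Reached (1/21) = 1. Collecting the sign flips along the way, the symbol is -1.

-1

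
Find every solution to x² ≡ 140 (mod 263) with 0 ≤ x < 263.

107, 156

Since 263 ≡ 3 (mod 4), a square root of 140 is 140^((263+1)/4) = 140^66 mod 263.
Repeated squaring: 140^2≡138, 140^4≡108, 140^8≡92, 140^16≡48, 140^32≡200, 140^64≡24 (mod 263).
140^66 = 140^(64+2) ≡ 156 (mod 263).
Check: 156² = 24336 ≡ 140 (mod 263). The two roots are 107 and 156.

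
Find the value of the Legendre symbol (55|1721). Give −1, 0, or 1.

1

Reciprocity: 55 ≡ 3 and 1721 ≡ 1 (mod 4), so (55/1721) = +(1721/55).
Reduce top mod 55: now compute (16/55).
Pull out 2^4: since 55 ≡ 7 (mod 8), (2/55) = +1, so (2/55)^4 = +1.
Reached (1/55) = 1. Collecting the sign flips along the way, the symbol is +1.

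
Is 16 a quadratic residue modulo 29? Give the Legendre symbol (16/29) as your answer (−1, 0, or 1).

1

Pull out 2^4: since 29 ≡ 5 (mod 8), (2/29) = -1, so (2/29)^4 = +1.
Reached (1/29) = 1. Collecting the sign flips along the way, the symbol is +1.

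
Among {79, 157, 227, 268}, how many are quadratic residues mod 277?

3

(79/277) = +1 → QR.
(157/277) = +1 → QR.
(227/277) = -1 → non-residue.
(268/277) = +1 → QR.
Total quadratic residues among the 4: 3.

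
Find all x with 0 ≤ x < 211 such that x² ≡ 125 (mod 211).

Since 211 ≡ 3 (mod 4), a square root of 125 is 125^((211+1)/4) = 125^53 mod 211.
Repeated squaring: 125^2≡11, 125^4≡121, 125^8≡82, 125^16≡183, 125^32≡151 (mod 211).
125^53 = 125^(32+16+4+1) ≡ 114 (mod 211).
Check: 114² = 12996 ≡ 125 (mod 211). The two roots are 97 and 114.

97, 114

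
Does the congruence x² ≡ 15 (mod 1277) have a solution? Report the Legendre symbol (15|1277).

1

Reciprocity: 15 ≡ 3 and 1277 ≡ 1 (mod 4), so (15/1277) = +(1277/15).
Reduce top mod 15: now compute (2/15).
Pull out 2: since 15 ≡ 7 (mod 8), (2/15) = +1.
Reached (1/15) = 1. Collecting the sign flips along the way, the symbol is +1.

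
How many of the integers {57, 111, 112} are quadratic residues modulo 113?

(57/113) = +1 → QR.
(111/113) = +1 → QR.
(112/113) = +1 → QR.
Total quadratic residues among the 3: 3.

3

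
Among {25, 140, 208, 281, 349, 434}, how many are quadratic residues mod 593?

(25/593) = +1 → QR.
(140/593) = +1 → QR.
(208/593) = -1 → non-residue.
(281/593) = +1 → QR.
(349/593) = -1 → non-residue.
(434/593) = -1 → non-residue.
Total quadratic residues among the 6: 3.

3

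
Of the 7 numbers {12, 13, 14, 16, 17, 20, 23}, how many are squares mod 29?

4

(12/29) = -1 → non-residue.
(13/29) = +1 → QR.
(14/29) = -1 → non-residue.
(16/29) = +1 → QR.
(17/29) = -1 → non-residue.
(20/29) = +1 → QR.
(23/29) = +1 → QR.
Total quadratic residues among the 7: 4.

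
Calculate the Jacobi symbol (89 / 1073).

1

Reciprocity: 89 ≡ 1 and 1073 ≡ 1 (mod 4), so (89/1073) = +(1073/89).
Reduce top mod 89: now compute (5/89).
Reciprocity: 5 ≡ 1 and 89 ≡ 1 (mod 4), so (5/89) = +(89/5).
Reduce top mod 5: now compute (4/5).
Pull out 2^2: since 5 ≡ 5 (mod 8), (2/5) = -1, so (2/5)^2 = +1.
Reached (1/5) = 1. Collecting the sign flips along the way, the symbol is +1.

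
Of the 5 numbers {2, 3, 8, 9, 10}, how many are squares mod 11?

2

(2/11) = -1 → non-residue.
(3/11) = +1 → QR.
(8/11) = -1 → non-residue.
(9/11) = +1 → QR.
(10/11) = -1 → non-residue.
Total quadratic residues among the 5: 2.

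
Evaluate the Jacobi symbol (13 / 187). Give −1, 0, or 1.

-1

Reciprocity: 13 ≡ 1 and 187 ≡ 3 (mod 4), so (13/187) = +(187/13).
Reduce top mod 13: now compute (5/13).
Reciprocity: 5 ≡ 1 and 13 ≡ 1 (mod 4), so (5/13) = +(13/5).
Reduce top mod 5: now compute (3/5).
Reciprocity: 3 ≡ 3 and 5 ≡ 1 (mod 4), so (3/5) = +(5/3).
Reduce top mod 3: now compute (2/3).
Pull out 2: since 3 ≡ 3 (mod 8), (2/3) = -1.
Reached (1/3) = 1. Collecting the sign flips along the way, the symbol is -1.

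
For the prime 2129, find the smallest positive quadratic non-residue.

(2/2129) = +1, so 2 is a residue.
(3/2129) = −1, so 3 is the smallest positive non-residue mod 2129.

3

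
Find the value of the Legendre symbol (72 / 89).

1

Euler's criterion: (72/89) ≡ 72^44 (mod 89).
72^2 ≡ 22 (mod 89)
72^4 ≡ 39 (mod 89)
72^8 ≡ 8 (mod 89)
72^16 ≡ 64 (mod 89)
72^32 ≡ 2 (mod 89)
72^44 = 72^(32+8+4) ≡ 1 (mod 89).
Result is 1, so (72/89) = 1.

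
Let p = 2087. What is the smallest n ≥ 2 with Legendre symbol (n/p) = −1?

5

(2/2087) = +1, so 2 is a residue.
(3/2087) = +1, so 3 is a residue.
(4/2087) = +1, so 4 is a residue.
(5/2087) = −1, so 5 is the smallest positive non-residue mod 2087.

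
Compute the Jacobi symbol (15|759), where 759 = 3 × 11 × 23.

Reciprocity: 15 ≡ 3 and 759 ≡ 3 (mod 4), so (15/759) = −(759/15).
Reduce top mod 15: now compute (9/15).
Reciprocity: 9 ≡ 1 and 15 ≡ 3 (mod 4), so (9/15) = +(15/9).
Reduce top mod 9: now compute (6/9).
Pull out 2: since 9 ≡ 1 (mod 8), (2/9) = +1.
Reciprocity: 3 ≡ 3 and 9 ≡ 1 (mod 4), so (3/9) = +(9/3).
Reduce top mod 3: now compute (0/3).
Top reduces to 0: gcd > 1, so the symbol is 0.

0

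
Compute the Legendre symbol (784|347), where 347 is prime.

Euler's criterion: (784/347) ≡ 90^173 (mod 347).
90^2 ≡ 119 (mod 347)
90^4 ≡ 281 (mod 347)
90^8 ≡ 192 (mod 347)
90^16 ≡ 82 (mod 347)
90^32 ≡ 131 (mod 347)
90^64 ≡ 158 (mod 347)
90^128 ≡ 327 (mod 347)
90^173 = 90^(128+32+8+4+1) ≡ 1 (mod 347).
Result is 1, so (784/347) = 1.

1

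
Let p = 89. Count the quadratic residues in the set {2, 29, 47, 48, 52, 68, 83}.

3

(2/89) = +1 → QR.
(29/89) = -1 → non-residue.
(47/89) = +1 → QR.
(48/89) = -1 → non-residue.
(52/89) = -1 → non-residue.
(68/89) = +1 → QR.
(83/89) = -1 → non-residue.
Total quadratic residues among the 7: 3.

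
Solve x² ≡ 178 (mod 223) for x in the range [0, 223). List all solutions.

Since 223 ≡ 3 (mod 4), a square root of 178 is 178^((223+1)/4) = 178^56 mod 223.
Repeated squaring: 178^2≡18, 178^4≡101, 178^8≡166, 178^16≡127, 178^32≡73 (mod 223).
178^56 = 178^(32+16+8) ≡ 63 (mod 223).
Check: 63² = 3969 ≡ 178 (mod 223). The two roots are 63 and 160.

63, 160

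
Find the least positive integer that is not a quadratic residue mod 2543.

(2/2543) = +1, so 2 is a residue.
(3/2543) = +1, so 3 is a residue.
(4/2543) = +1, so 4 is a residue.
(5/2543) = −1, so 5 is the smallest positive non-residue mod 2543.

5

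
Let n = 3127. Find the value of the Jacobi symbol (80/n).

-1

Pull out 2^4: since 3127 ≡ 7 (mod 8), (2/3127) = +1, so (2/3127)^4 = +1.
Reciprocity: 5 ≡ 1 and 3127 ≡ 3 (mod 4), so (5/3127) = +(3127/5).
Reduce top mod 5: now compute (2/5).
Pull out 2: since 5 ≡ 5 (mod 8), (2/5) = -1.
Reached (1/5) = 1. Collecting the sign flips along the way, the symbol is -1.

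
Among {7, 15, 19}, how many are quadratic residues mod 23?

(7/23) = -1 → non-residue.
(15/23) = -1 → non-residue.
(19/23) = -1 → non-residue.
Total quadratic residues among the 3: 0.

0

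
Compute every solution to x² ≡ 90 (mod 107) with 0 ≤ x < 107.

Since 107 ≡ 3 (mod 4), a square root of 90 is 90^((107+1)/4) = 90^27 mod 107.
Repeated squaring: 90^2≡75, 90^4≡61, 90^8≡83, 90^16≡41 (mod 107).
90^27 = 90^(16+8+2+1) ≡ 25 (mod 107).
Check: 25² = 625 ≡ 90 (mod 107). The two roots are 25 and 82.

25, 82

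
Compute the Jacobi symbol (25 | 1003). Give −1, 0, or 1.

1

Reciprocity: 25 ≡ 1 and 1003 ≡ 3 (mod 4), so (25/1003) = +(1003/25).
Reduce top mod 25: now compute (3/25).
Reciprocity: 3 ≡ 3 and 25 ≡ 1 (mod 4), so (3/25) = +(25/3).
Reduce top mod 3: now compute (1/3).
Reached (1/3) = 1. Collecting the sign flips along the way, the symbol is +1.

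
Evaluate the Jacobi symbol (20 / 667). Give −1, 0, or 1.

-1

Pull out 2^2: since 667 ≡ 3 (mod 8), (2/667) = -1, so (2/667)^2 = +1.
Reciprocity: 5 ≡ 1 and 667 ≡ 3 (mod 4), so (5/667) = +(667/5).
Reduce top mod 5: now compute (2/5).
Pull out 2: since 5 ≡ 5 (mod 8), (2/5) = -1.
Reached (1/5) = 1. Collecting the sign flips along the way, the symbol is -1.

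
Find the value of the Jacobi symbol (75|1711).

-1

Reciprocity: 75 ≡ 3 and 1711 ≡ 3 (mod 4), so (75/1711) = −(1711/75).
Reduce top mod 75: now compute (61/75).
Reciprocity: 61 ≡ 1 and 75 ≡ 3 (mod 4), so (61/75) = +(75/61).
Reduce top mod 61: now compute (14/61).
Pull out 2: since 61 ≡ 5 (mod 8), (2/61) = -1.
Reciprocity: 7 ≡ 3 and 61 ≡ 1 (mod 4), so (7/61) = +(61/7).
Reduce top mod 7: now compute (5/7).
Reciprocity: 5 ≡ 1 and 7 ≡ 3 (mod 4), so (5/7) = +(7/5).
Reduce top mod 5: now compute (2/5).
Pull out 2: since 5 ≡ 5 (mod 8), (2/5) = -1.
Reached (1/5) = 1. Collecting the sign flips along the way, the symbol is -1.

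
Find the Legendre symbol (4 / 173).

1

Euler's criterion: (4/173) ≡ 4^86 (mod 173).
4^2 ≡ 16 (mod 173)
4^4 ≡ 83 (mod 173)
4^8 ≡ 142 (mod 173)
4^16 ≡ 96 (mod 173)
4^32 ≡ 47 (mod 173)
4^64 ≡ 133 (mod 173)
4^86 = 4^(64+16+4+2) ≡ 1 (mod 173).
Result is 1, so (4/173) = 1.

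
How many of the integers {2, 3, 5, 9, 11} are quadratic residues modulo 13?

(2/13) = -1 → non-residue.
(3/13) = +1 → QR.
(5/13) = -1 → non-residue.
(9/13) = +1 → QR.
(11/13) = -1 → non-residue.
Total quadratic residues among the 5: 2.

2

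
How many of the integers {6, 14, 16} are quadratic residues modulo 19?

2

(6/19) = +1 → QR.
(14/19) = -1 → non-residue.
(16/19) = +1 → QR.
Total quadratic residues among the 3: 2.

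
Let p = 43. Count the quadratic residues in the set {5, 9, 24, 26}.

2

(5/43) = -1 → non-residue.
(9/43) = +1 → QR.
(24/43) = +1 → QR.
(26/43) = -1 → non-residue.
Total quadratic residues among the 4: 2.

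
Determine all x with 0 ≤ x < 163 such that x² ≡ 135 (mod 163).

61, 102

Since 163 ≡ 3 (mod 4), a square root of 135 is 135^((163+1)/4) = 135^41 mod 163.
Repeated squaring: 135^2≡132, 135^4≡146, 135^8≡126, 135^16≡65, 135^32≡150 (mod 163).
135^41 = 135^(32+8+1) ≡ 61 (mod 163).
Check: 61² = 3721 ≡ 135 (mod 163). The two roots are 61 and 102.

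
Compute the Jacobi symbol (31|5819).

Reciprocity: 31 ≡ 3 and 5819 ≡ 3 (mod 4), so (31/5819) = −(5819/31).
Reduce top mod 31: now compute (22/31).
Pull out 2: since 31 ≡ 7 (mod 8), (2/31) = +1.
Reciprocity: 11 ≡ 3 and 31 ≡ 3 (mod 4), so (11/31) = −(31/11).
Reduce top mod 11: now compute (9/11).
Reciprocity: 9 ≡ 1 and 11 ≡ 3 (mod 4), so (9/11) = +(11/9).
Reduce top mod 9: now compute (2/9).
Pull out 2: since 9 ≡ 1 (mod 8), (2/9) = +1.
Reached (1/9) = 1. Collecting the sign flips along the way, the symbol is +1.

1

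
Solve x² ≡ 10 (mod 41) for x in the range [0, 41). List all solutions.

16, 25

41 ≡ 1 (mod 4), so we find a root by search.
Trying successive values, 16² = 256 ≡ 10 (mod 41). The other root is 41 − 16 = 25.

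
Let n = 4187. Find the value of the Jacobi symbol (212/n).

0

Pull out 2^2: since 4187 ≡ 3 (mod 8), (2/4187) = -1, so (2/4187)^2 = +1.
Reciprocity: 53 ≡ 1 and 4187 ≡ 3 (mod 4), so (53/4187) = +(4187/53).
Reduce top mod 53: now compute (0/53).
Top reduces to 0: gcd > 1, so the symbol is 0.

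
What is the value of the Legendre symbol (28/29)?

Pull out 2^2: since 29 ≡ 5 (mod 8), (2/29) = -1, so (2/29)^2 = +1.
Reciprocity: 7 ≡ 3 and 29 ≡ 1 (mod 4), so (7/29) = +(29/7).
Reduce top mod 7: now compute (1/7).
Reached (1/7) = 1. Collecting the sign flips along the way, the symbol is +1.

1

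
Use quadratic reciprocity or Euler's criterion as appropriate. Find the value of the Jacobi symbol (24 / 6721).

1

Pull out 2^3: since 6721 ≡ 1 (mod 8), (2/6721) = +1, so (2/6721)^3 = +1.
Reciprocity: 3 ≡ 3 and 6721 ≡ 1 (mod 4), so (3/6721) = +(6721/3).
Reduce top mod 3: now compute (1/3).
Reached (1/3) = 1. Collecting the sign flips along the way, the symbol is +1.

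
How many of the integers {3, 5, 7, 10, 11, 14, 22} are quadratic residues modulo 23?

1

(3/23) = +1 → QR.
(5/23) = -1 → non-residue.
(7/23) = -1 → non-residue.
(10/23) = -1 → non-residue.
(11/23) = -1 → non-residue.
(14/23) = -1 → non-residue.
(22/23) = -1 → non-residue.
Total quadratic residues among the 7: 1.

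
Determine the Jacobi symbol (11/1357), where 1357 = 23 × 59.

Reciprocity: 11 ≡ 3 and 1357 ≡ 1 (mod 4), so (11/1357) = +(1357/11).
Reduce top mod 11: now compute (4/11).
Pull out 2^2: since 11 ≡ 3 (mod 8), (2/11) = -1, so (2/11)^2 = +1.
Reached (1/11) = 1. Collecting the sign flips along the way, the symbol is +1.

1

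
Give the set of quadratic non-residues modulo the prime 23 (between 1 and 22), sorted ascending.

5 7 10 11 14 15 17 19 20 21 22

Square k = 1,…,11 (k and 23−k give the same square):
1²=1, 2²=4, 3²=9, 4²=16, 5²≡2, 6²≡13, 7²≡3, 8²≡18, 9²≡12, 10²≡8, 11²≡6 (mod 23).
The residues are {1, 2, 3, 4, 6, 8, 9, 12, 13, 16, 18}; the non-residues are the remaining 11 nonzero classes.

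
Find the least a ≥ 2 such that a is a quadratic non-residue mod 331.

(2/331) = −1, so 2 is the smallest positive non-residue mod 331.

2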